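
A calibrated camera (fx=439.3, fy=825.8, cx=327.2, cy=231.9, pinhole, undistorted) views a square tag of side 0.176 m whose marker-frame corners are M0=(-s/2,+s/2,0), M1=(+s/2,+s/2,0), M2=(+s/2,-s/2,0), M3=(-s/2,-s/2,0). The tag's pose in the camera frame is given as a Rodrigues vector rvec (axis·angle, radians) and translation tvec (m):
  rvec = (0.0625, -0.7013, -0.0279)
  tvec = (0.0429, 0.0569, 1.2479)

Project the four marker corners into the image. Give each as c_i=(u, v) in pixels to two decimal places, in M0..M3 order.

Intrinsics K: fx=439.3, fy=825.8, cx=327.2, cy=231.9
Marker side s = 0.176 m; corners in marker frame (Z=0):
  M0 = (-0.0880, +0.0880, 0)
  M1 = (+0.0880, +0.0880, 0)
  M2 = (+0.0880, -0.0880, 0)
  M3 = (-0.0880, -0.0880, 0)
rvec = (0.0625, -0.7013, -0.0279), |rvec| = θ = 0.70463 rad = 40.372°
Rodrigues: sinθ=0.64775, 1−cosθ=0.23815; R = I + sinθ·[k]× + (1−cosθ)·[k]×²:
    [+0.76372 +0.00462 -0.64553]
    [-0.04667 +0.99775 -0.04807]
    [+0.64385 +0.06684 +0.76222]
t = (0.0429, 0.0569, 1.2479) m
M0: Pc = R·M0+t = (-0.02390, +0.14881, +1.19712); u = 439.3·(-0.02390)/1.19712 + 327.2 = 318.4293, v = 825.8·(+0.14881)/1.19712 + 231.9 = 334.5518
M1: Pc = R·M1+t = (+0.11051, +0.14060, +1.31044); u = 439.3·(+0.11051)/1.31044 + 327.2 = 364.2479, v = 825.8·(+0.14060)/1.31044 + 231.9 = 320.4988
M2: Pc = R·M2+t = (+0.10970, -0.03501, +1.29868); u = 439.3·(+0.10970)/1.29868 + 327.2 = 364.3082, v = 825.8·(-0.03501)/1.29868 + 231.9 = 209.6383
M3: Pc = R·M3+t = (-0.02471, -0.02680, +1.18536); u = 439.3·(-0.02471)/1.18536 + 327.2 = 318.0406, v = 825.8·(-0.02680)/1.18536 + 231.9 = 213.2327

c0=(318.43, 334.55) c1=(364.25, 320.50) c2=(364.31, 209.64) c3=(318.04, 213.23)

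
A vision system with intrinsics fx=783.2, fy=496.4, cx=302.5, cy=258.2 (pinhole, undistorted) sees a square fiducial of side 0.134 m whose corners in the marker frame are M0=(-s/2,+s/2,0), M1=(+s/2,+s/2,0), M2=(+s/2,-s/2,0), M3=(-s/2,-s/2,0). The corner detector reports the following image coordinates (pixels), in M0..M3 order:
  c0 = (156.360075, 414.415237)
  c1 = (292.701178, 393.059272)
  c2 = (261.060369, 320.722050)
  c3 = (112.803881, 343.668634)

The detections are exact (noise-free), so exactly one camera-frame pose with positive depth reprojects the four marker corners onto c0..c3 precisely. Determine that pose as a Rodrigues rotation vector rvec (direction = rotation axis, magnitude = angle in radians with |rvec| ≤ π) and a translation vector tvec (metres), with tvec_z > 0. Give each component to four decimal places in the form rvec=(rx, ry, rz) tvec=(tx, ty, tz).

Intrinsics K: fx=783.2, fy=496.4, cx=302.5, cy=258.2
Marker side s = 0.134 m; corners in marker frame (Z=0):
  M0 = (-0.0670, +0.0670, 0)
  M1 = (+0.0670, +0.0670, 0)
  M2 = (+0.0670, -0.0670, 0)
  M3 = (-0.0670, -0.0670, 0)
Detected image corners:
  c0 = (156.360075, 414.415237) px
  c1 = (292.701178, 393.059272) px
  c2 = (261.060369, 320.722050) px
  c3 = (112.803881, 343.668634) px
Planar DLT: solve 8×8 A·h = b for H (H[2,2]=1):
  H  [+1065.33129 +407.68408 +206.63142]
  H  [-155.68760 +761.36568 +369.42890]
  H  [+0.02548 +0.61816 +1.00000]
B = K⁻¹H; ‖b₁‖=1.389623, ‖b₂‖=1.389623; λ = 2/(‖b₁‖+‖b₂‖) = 0.719619, sign → tz>0 ⇒ λ=+0.719619
r₁ = λ·B[:,0] = (+0.97177,-0.23523,+0.01833); r₂ = λ·B[:,1] = (+0.20278,+0.87235,+0.44484)
r₃ = r₁×r₂ = (-0.12063,-0.42856,+0.89542); SVD([r₁ r₂ r₃]) → R = UVᵀ:
  R  [+0.97177 +0.20278 -0.12063]
  R  [-0.23523 +0.87235 -0.42856]
  R  [+0.01833 +0.44484 +0.89542]
t = (-0.08809, +0.16125, +0.71962) m
tr R = 2.739544; θ = arccos((tr R − 1)/2) = 0.516056 rad = 29.568°
axis k = ((R−Rᵀ)₃₂, (R−Rᵀ)₁₃, (R−Rᵀ)₂₁) / (2 sinθ) = (+0.884984, -0.140811, -0.443819)
rvec = θ·k = (+0.456702, -0.072666, -0.229036)

rvec=(0.4567, -0.0727, -0.2290) tvec=(-0.0881, 0.1612, 0.7196)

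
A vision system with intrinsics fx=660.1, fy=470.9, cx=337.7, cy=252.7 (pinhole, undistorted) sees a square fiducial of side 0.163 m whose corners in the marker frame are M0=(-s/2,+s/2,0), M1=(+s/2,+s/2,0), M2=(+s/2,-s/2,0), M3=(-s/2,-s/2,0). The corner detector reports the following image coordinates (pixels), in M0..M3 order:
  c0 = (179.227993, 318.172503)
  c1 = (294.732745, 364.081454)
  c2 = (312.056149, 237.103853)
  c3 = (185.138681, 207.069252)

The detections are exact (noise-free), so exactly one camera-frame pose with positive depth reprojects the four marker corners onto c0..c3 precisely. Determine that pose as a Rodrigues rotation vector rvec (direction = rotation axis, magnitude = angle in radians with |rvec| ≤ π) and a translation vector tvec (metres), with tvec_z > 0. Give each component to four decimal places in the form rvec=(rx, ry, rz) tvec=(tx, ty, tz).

Intrinsics K: fx=660.1, fy=470.9, cx=337.7, cy=252.7
Marker side s = 0.163 m; corners in marker frame (Z=0):
  M0 = (-0.0815, +0.0815, 0)
  M1 = (+0.0815, +0.0815, 0)
  M2 = (+0.0815, -0.0815, 0)
  M3 = (-0.0815, -0.0815, 0)
Detected image corners:
  c0 = (179.227993, 318.172503) px
  c1 = (294.732745, 364.081454) px
  c2 = (312.056149, 237.103853) px
  c3 = (185.138681, 207.069252) px
Planar DLT: solve 8×8 A·h = b for H (H[2,2]=1):
  H  [+506.09895 +49.11751 +237.75537]
  H  [-39.02287 +862.86628 +282.45164]
  H  [-0.97264 +0.48442 +1.00000]
B = K⁻¹H; ‖b₁‖=1.654462, ‖b₂‖=1.654462; λ = 2/(‖b₁‖+‖b₂‖) = 0.604426, sign → tz>0 ⇒ λ=+0.604426
r₁ = λ·B[:,0] = (+0.76417,+0.26539,-0.58789); r₂ = λ·B[:,1] = (-0.10482,+0.95041,+0.29280)
r₃ = r₁×r₂ = (+0.63644,-0.16213,+0.75409); SVD([r₁ r₂ r₃]) → R = UVᵀ:
  R  [+0.76417 -0.10482 +0.63644]
  R  [+0.26539 +0.95041 -0.16213]
  R  [-0.58789 +0.29280 +0.75409]
t = (-0.09152, +0.03819, +0.60443) m
tr R = 2.468676; θ = arccos((tr R − 1)/2) = 0.746105 rad = 42.749°
axis k = ((R−Rᵀ)₃₂, (R−Rᵀ)₁₃, (R−Rᵀ)₂₁) / (2 sinθ) = (+0.335103, +0.901854, +0.272700)
rvec = θ·k = (+0.250022, +0.672878, +0.203463)

rvec=(0.2500, 0.6729, 0.2035) tvec=(-0.0915, 0.0382, 0.6044)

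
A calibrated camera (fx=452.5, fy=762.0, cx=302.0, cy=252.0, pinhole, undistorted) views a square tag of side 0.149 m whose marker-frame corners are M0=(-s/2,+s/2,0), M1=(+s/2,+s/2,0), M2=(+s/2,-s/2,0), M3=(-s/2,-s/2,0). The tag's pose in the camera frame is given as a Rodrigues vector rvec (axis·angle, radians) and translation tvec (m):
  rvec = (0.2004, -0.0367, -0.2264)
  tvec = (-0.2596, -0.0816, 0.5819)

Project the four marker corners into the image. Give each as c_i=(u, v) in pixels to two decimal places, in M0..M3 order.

c0=(62.18, 260.18) c1=(172.81, 217.13) c2=(139.95, 24.44) c3=(23.33, 69.08)

Intrinsics K: fx=452.5, fy=762.0, cx=302.0, cy=252.0
Marker side s = 0.149 m; corners in marker frame (Z=0):
  M0 = (-0.0745, +0.0745, 0)
  M1 = (+0.0745, +0.0745, 0)
  M2 = (+0.0745, -0.0745, 0)
  M3 = (-0.0745, -0.0745, 0)
rvec = (0.2004, -0.0367, -0.2264), |rvec| = θ = 0.30457 rad = 17.451°
Rodrigues: sinθ=0.29988, 1−cosθ=0.04602; R = I + sinθ·[k]× + (1−cosθ)·[k]×²:
    [+0.97390 +0.21927 -0.05865]
    [-0.22656 +0.95464 -0.19319]
    [+0.01362 +0.20144 +0.97941]
t = (-0.2596, -0.0816, 0.5819) m
M0: Pc = R·M0+t = (-0.31582, +0.00640, +0.59589); u = 452.5·(-0.31582)/0.59589 + 302.0 = 62.1770, v = 762.0·(+0.00640)/0.59589 + 252.0 = 260.1841
M1: Pc = R·M1+t = (-0.17071, -0.02736, +0.59792); u = 452.5·(-0.17071)/0.59792 + 302.0 = 172.8096, v = 762.0·(-0.02736)/0.59792 + 252.0 = 217.1344
M2: Pc = R·M2+t = (-0.20338, -0.16960, +0.56791); u = 452.5·(-0.20338)/0.56791 + 302.0 = 139.9502, v = 762.0·(-0.16960)/0.56791 + 252.0 = 24.4363
M3: Pc = R·M3+t = (-0.34849, -0.13584, +0.56588); u = 452.5·(-0.34849)/0.56588 + 302.0 = 23.3318, v = 762.0·(-0.13584)/0.56588 + 252.0 = 69.0780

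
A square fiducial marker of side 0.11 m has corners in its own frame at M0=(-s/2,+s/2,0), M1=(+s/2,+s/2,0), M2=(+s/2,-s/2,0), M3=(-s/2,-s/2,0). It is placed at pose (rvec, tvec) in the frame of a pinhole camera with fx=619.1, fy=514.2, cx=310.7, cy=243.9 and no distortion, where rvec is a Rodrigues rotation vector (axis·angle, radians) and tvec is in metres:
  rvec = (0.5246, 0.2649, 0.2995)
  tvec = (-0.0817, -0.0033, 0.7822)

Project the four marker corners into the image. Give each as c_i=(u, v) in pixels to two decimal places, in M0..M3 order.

c0=(201.98, 258.34) c1=(277.84, 283.03) c2=(294.62, 223.42) c3=(212.60, 198.31)

Intrinsics K: fx=619.1, fy=514.2, cx=310.7, cy=243.9
Marker side s = 0.11 m; corners in marker frame (Z=0):
  M0 = (-0.0550, +0.0550, 0)
  M1 = (+0.0550, +0.0550, 0)
  M2 = (+0.0550, -0.0550, 0)
  M3 = (-0.0550, -0.0550, 0)
rvec = (0.5246, 0.2649, 0.2995), |rvec| = θ = 0.65960 rad = 37.793°
Rodrigues: sinθ=0.61280, 1−cosθ=0.20977; R = I + sinθ·[k]× + (1−cosθ)·[k]×²:
    [+0.92292 -0.21125 +0.32186]
    [+0.34525 +0.82407 -0.44913]
    [-0.17035 +0.52563 +0.83348]
t = (-0.0817, -0.0033, 0.7822) m
M0: Pc = R·M0+t = (-0.14408, +0.02303, +0.82048); u = 619.1·(-0.14408)/0.82048 + 310.7 = 201.9836, v = 514.2·(+0.02303)/0.82048 + 243.9 = 258.3362
M1: Pc = R·M1+t = (-0.04256, +0.06101, +0.80174); u = 619.1·(-0.04256)/0.80174 + 310.7 = 277.8368, v = 514.2·(+0.06101)/0.80174 + 243.9 = 283.0306
M2: Pc = R·M2+t = (-0.01932, -0.02963, +0.74392); u = 619.1·(-0.01932)/0.74392 + 310.7 = 294.6211, v = 514.2·(-0.02963)/0.74392 + 243.9 = 223.4163
M3: Pc = R·M3+t = (-0.12084, -0.06761, +0.76266); u = 619.1·(-0.12084)/0.76266 + 310.7 = 212.6049, v = 514.2·(-0.06761)/0.76266 + 243.9 = 198.3144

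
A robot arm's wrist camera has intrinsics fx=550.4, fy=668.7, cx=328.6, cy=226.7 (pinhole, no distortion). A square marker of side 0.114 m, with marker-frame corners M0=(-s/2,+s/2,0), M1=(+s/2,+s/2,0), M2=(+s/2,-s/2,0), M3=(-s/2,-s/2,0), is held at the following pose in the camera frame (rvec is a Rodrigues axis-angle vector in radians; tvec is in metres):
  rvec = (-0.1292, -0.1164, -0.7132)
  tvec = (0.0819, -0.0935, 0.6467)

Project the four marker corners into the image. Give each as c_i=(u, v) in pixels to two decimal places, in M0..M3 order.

c0=(395.16, 211.80) c1=(465.76, 136.79) c2=(401.32, 51.47) c3=(329.99, 123.16)

Intrinsics K: fx=550.4, fy=668.7, cx=328.6, cy=226.7
Marker side s = 0.114 m; corners in marker frame (Z=0):
  M0 = (-0.0570, +0.0570, 0)
  M1 = (+0.0570, +0.0570, 0)
  M2 = (+0.0570, -0.0570, 0)
  M3 = (-0.0570, -0.0570, 0)
rvec = (-0.1292, -0.1164, -0.7132), |rvec| = θ = 0.73410 rad = 42.061°
Rodrigues: sinθ=0.66992, 1−cosθ=0.25756; R = I + sinθ·[k]× + (1−cosθ)·[k]×²:
    [+0.75042 +0.65804 -0.06218]
    [-0.64366 +0.74891 +0.15758]
    [+0.15026 -0.07823 +0.98555]
t = (0.0819, -0.0935, 0.6467) m
M0: Pc = R·M0+t = (+0.07663, -0.01412, +0.63368); u = 550.4·(+0.07663)/0.63368 + 328.6 = 395.1632, v = 668.7·(-0.01412)/0.63368 + 226.7 = 211.7960
M1: Pc = R·M1+t = (+0.16218, -0.08750, +0.65081); u = 550.4·(+0.16218)/0.65081 + 328.6 = 465.7603, v = 668.7·(-0.08750)/0.65081 + 226.7 = 136.7936
M2: Pc = R·M2+t = (+0.08717, -0.17288, +0.65972); u = 550.4·(+0.08717)/0.65972 + 328.6 = 401.3213, v = 668.7·(-0.17288)/0.65972 + 226.7 = 51.4713
M3: Pc = R·M3+t = (+0.00162, -0.09950, +0.64259); u = 550.4·(+0.00162)/0.64259 + 328.6 = 329.9861, v = 668.7·(-0.09950)/0.64259 + 226.7 = 123.1583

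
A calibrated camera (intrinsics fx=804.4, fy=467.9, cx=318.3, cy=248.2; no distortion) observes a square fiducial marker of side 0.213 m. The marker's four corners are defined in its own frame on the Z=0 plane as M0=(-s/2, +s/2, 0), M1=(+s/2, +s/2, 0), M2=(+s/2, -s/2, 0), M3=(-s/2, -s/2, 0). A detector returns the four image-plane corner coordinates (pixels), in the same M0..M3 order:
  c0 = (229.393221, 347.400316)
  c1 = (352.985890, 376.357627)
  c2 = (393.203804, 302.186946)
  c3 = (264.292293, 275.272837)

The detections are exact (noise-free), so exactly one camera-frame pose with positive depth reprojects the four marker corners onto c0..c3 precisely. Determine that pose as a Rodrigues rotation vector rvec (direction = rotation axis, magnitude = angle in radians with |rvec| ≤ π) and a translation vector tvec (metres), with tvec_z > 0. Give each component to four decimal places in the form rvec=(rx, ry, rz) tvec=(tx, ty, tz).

rvec=(0.1433, 0.2607, 0.3024) tvec=(-0.0153, 0.2064, 1.2477)

Intrinsics K: fx=804.4, fy=467.9, cx=318.3, cy=248.2
Marker side s = 0.213 m; corners in marker frame (Z=0):
  M0 = (-0.1065, +0.1065, 0)
  M1 = (+0.1065, +0.1065, 0)
  M2 = (+0.1065, -0.1065, 0)
  M3 = (-0.1065, -0.1065, 0)
Detected image corners:
  c0 = (229.393221, 347.400316) px
  c1 = (352.985890, 376.357627) px
  c2 = (393.203804, 302.186946) px
  c3 = (264.292293, 275.272837) px
Planar DLT: solve 8×8 A·h = b for H (H[2,2]=1):
  H  [+535.01710 -131.88955 +308.43596]
  H  [+70.85418 +389.70926 +325.58372]
  H  [-0.18559 +0.14258 +1.00000]
B = K⁻¹H; ‖b₁‖=0.801459, ‖b₂‖=0.801459; λ = 2/(‖b₁‖+‖b₂‖) = 1.247725, sign → tz>0 ⇒ λ=+1.247725
r₁ = λ·B[:,0] = (+0.92151,+0.31178,-0.23156); r₂ = λ·B[:,1] = (-0.27497,+0.94485,+0.17790)
r₃ = r₁×r₂ = (+0.27426,-0.10026,+0.95642); SVD([r₁ r₂ r₃]) → R = UVᵀ:
  R  [+0.92151 -0.27497 +0.27426]
  R  [+0.31178 +0.94485 -0.10026]
  R  [-0.23156 +0.17790 +0.95642]
t = (-0.01530, +0.20636, +1.24772) m
tr R = 2.822774; θ = arccos((tr R − 1)/2) = 0.424155 rad = 24.302°
axis k = ((R−Rᵀ)₃₂, (R−Rᵀ)₁₃, (R−Rᵀ)₂₁) / (2 sinθ) = (+0.337940, +0.614526, +0.712850)
rvec = θ·k = (+0.143339, +0.260654, +0.302358)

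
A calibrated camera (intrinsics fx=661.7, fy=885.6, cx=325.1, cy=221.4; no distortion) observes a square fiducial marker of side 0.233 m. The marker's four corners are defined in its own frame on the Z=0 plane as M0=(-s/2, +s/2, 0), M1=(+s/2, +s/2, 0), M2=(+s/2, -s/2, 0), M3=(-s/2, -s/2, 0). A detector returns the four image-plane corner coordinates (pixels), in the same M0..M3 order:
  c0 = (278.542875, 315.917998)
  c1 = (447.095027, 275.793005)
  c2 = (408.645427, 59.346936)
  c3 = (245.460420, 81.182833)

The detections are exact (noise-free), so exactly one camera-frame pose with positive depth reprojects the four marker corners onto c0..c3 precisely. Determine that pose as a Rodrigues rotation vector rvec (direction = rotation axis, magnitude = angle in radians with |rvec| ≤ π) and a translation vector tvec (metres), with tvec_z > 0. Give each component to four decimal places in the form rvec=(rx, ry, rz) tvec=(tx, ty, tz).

rvec=(-0.2100, -0.2679, -0.1746) tvec=(0.0297, -0.0412, 0.8751)

Intrinsics K: fx=661.7, fy=885.6, cx=325.1, cy=221.4
Marker side s = 0.233 m; corners in marker frame (Z=0):
  M0 = (-0.1165, +0.1165, 0)
  M1 = (+0.1165, +0.1165, 0)
  M2 = (+0.1165, -0.1165, 0)
  M3 = (-0.1165, -0.1165, 0)
Detected image corners:
  c0 = (278.542875, 315.917998) px
  c1 = (447.095027, 275.793005) px
  c2 = (408.645427, 59.346936) px
  c3 = (245.460420, 81.182833) px
Planar DLT: solve 8×8 A·h = b for H (H[2,2]=1):
  H  [+821.78241 +82.27024 +347.58929]
  H  [-73.54062 +928.70876 +179.75379]
  H  [+0.31942 -0.20775 +1.00000]
B = K⁻¹H; ‖b₁‖=1.142704, ‖b₂‖=1.142704; λ = 2/(‖b₁‖+‖b₂‖) = 0.875118, sign → tz>0 ⇒ λ=+0.875118
r₁ = λ·B[:,0] = (+0.94950,-0.14255,+0.27953); r₂ = λ·B[:,1] = (+0.19813,+0.96317,-0.18181)
r₃ = r₁×r₂ = (-0.24332,+0.22801,+0.94277); SVD([r₁ r₂ r₃]) → R = UVᵀ:
  R  [+0.94950 +0.19813 -0.24332]
  R  [-0.14255 +0.96317 +0.22801]
  R  [+0.27953 -0.18181 +0.94277]
t = (+0.02974, -0.04115, +0.87512) m
tr R = 2.855431; θ = arccos((tr R − 1)/2) = 0.382551 rad = 21.919°
axis k = ((R−Rᵀ)₃₂, (R−Rᵀ)₁₃, (R−Rᵀ)₂₁) / (2 sinθ) = (-0.548923, -0.700323, -0.456324)
rvec = θ·k = (-0.209991, -0.267909, -0.174567)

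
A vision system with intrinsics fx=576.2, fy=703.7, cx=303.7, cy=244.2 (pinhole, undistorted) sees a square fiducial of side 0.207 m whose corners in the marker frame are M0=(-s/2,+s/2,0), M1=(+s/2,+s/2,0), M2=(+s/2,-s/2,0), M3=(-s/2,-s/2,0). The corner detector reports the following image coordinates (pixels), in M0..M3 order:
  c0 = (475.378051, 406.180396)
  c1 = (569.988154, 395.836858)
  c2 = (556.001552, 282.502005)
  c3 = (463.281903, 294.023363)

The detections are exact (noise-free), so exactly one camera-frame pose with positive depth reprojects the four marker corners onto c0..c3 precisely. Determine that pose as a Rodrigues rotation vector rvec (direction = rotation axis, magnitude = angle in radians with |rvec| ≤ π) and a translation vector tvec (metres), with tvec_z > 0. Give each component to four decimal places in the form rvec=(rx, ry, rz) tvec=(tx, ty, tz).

rvec=(-0.1121, 0.0830, -0.1043) tvec=(0.4779, 0.1844, 1.2983)

Intrinsics K: fx=576.2, fy=703.7, cx=303.7, cy=244.2
Marker side s = 0.207 m; corners in marker frame (Z=0):
  M0 = (-0.1035, +0.1035, 0)
  M1 = (+0.1035, +0.1035, 0)
  M2 = (+0.1035, -0.1035, 0)
  M3 = (-0.1035, -0.1035, 0)
Detected image corners:
  c0 = (475.378051, 406.180396) px
  c1 = (569.988154, 395.836858) px
  c2 = (556.001552, 282.502005) px
  c3 = (463.281903, 294.023363) px
Planar DLT: solve 8×8 A·h = b for H (H[2,2]=1):
  H  [+421.92794 +16.89541 +515.81559]
  H  [-73.21602 +513.88293 +344.14824]
  H  [-0.05912 -0.08927 +1.00000]
B = K⁻¹H; ‖b₁‖=0.770250, ‖b₂‖=0.770250; λ = 2/(‖b₁‖+‖b₂‖) = 1.298280, sign → tz>0 ⇒ λ=+1.298280
r₁ = λ·B[:,0] = (+0.99113,-0.10844,-0.07676); r₂ = λ·B[:,1] = (+0.09916,+0.98830,-0.11590)
r₃ = r₁×r₂ = (+0.08843,+0.10726,+0.99029); SVD([r₁ r₂ r₃]) → R = UVᵀ:
  R  [+0.99113 +0.09916 +0.08843]
  R  [-0.10844 +0.98830 +0.10726]
  R  [-0.07676 -0.11590 +0.99029]
t = (+0.47793, +0.18440, +1.29828) m
tr R = 2.969725; θ = arccos((tr R − 1)/2) = 0.174218 rad = 9.982°
axis k = ((R−Rᵀ)₃₂, (R−Rᵀ)₁₃, (R−Rᵀ)₂₁) / (2 sinθ) = (-0.643714, +0.476490, -0.598824)
rvec = θ·k = (-0.112146, +0.083013, -0.104326)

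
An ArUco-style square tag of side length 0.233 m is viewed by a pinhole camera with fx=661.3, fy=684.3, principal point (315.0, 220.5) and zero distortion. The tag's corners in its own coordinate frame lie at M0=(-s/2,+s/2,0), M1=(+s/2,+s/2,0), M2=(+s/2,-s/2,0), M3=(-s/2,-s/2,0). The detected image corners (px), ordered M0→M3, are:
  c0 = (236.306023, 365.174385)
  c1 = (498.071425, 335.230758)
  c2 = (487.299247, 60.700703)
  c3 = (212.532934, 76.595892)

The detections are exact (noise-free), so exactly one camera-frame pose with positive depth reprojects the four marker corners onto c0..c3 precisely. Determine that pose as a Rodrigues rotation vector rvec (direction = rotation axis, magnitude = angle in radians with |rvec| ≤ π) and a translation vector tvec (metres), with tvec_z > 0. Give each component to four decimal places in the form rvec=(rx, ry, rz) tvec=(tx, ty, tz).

Intrinsics K: fx=661.3, fy=684.3, cx=315.0, cy=220.5
Marker side s = 0.233 m; corners in marker frame (Z=0):
  M0 = (-0.1165, +0.1165, 0)
  M1 = (+0.1165, +0.1165, 0)
  M2 = (+0.1165, -0.1165, 0)
  M3 = (-0.1165, -0.1165, 0)
Detected image corners:
  c0 = (236.306023, 365.174385) px
  c1 = (498.071425, 335.230758) px
  c2 = (487.299247, 60.700703) px
  c3 = (212.532934, 76.595892) px
Planar DLT: solve 8×8 A·h = b for H (H[2,2]=1):
  H  [+1233.14907 +142.65457 +362.33889]
  H  [-50.90390 +1248.03987 +212.28703]
  H  [+0.22987 +0.19319 +1.00000]
B = K⁻¹H; ‖b₁‖=1.776441, ‖b₂‖=1.776441; λ = 2/(‖b₁‖+‖b₂‖) = 0.562923, sign → tz>0 ⇒ λ=+0.562923
r₁ = λ·B[:,0] = (+0.98806,-0.08357,+0.12940); r₂ = λ·B[:,1] = (+0.06963,+0.99163,+0.10875)
r₃ = r₁×r₂ = (-0.13741,-0.09845,+0.98561); SVD([r₁ r₂ r₃]) → R = UVᵀ:
  R  [+0.98806 +0.06963 -0.13741]
  R  [-0.08357 +0.99163 -0.09845]
  R  [+0.12940 +0.10875 +0.98561]
t = (+0.04030, -0.00676, +0.56292) m
tr R = 2.965302; θ = arccos((tr R − 1)/2) = 0.186544 rad = 10.688°
axis k = ((R−Rᵀ)₃₂, (R−Rᵀ)₁₃, (R−Rᵀ)₂₁) / (2 sinθ) = (+0.558596, -0.719294, -0.413021)
rvec = θ·k = (+0.104203, -0.134180, -0.077047)

rvec=(0.1042, -0.1342, -0.0770) tvec=(0.0403, -0.0068, 0.5629)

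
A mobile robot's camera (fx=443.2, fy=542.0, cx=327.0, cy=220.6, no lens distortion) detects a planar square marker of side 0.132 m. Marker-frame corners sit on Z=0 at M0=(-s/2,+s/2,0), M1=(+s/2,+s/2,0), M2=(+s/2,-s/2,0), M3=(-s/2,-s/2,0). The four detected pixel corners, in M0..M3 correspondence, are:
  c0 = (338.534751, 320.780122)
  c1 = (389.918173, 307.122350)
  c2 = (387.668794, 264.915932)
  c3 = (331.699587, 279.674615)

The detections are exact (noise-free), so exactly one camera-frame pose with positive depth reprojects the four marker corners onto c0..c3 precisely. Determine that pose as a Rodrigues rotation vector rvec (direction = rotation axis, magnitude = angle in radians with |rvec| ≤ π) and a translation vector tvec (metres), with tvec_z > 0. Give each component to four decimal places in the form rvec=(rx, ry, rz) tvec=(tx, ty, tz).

rvec=(0.7539, -0.0999, -0.1918) tvec=(0.0844, 0.1443, 1.0658)

Intrinsics K: fx=443.2, fy=542.0, cx=327.0, cy=220.6
Marker side s = 0.132 m; corners in marker frame (Z=0):
  M0 = (-0.0660, +0.0660, 0)
  M1 = (+0.0660, +0.0660, 0)
  M2 = (+0.0660, -0.0660, 0)
  M3 = (-0.0660, -0.0660, 0)
Detected image corners:
  c0 = (338.534751, 320.780122) px
  c1 = (389.918173, 307.122350) px
  c2 = (387.668794, 264.915932) px
  c3 = (331.699587, 279.674615) px
Planar DLT: solve 8×8 A·h = b for H (H[2,2]=1):
  H  [+413.12559 +268.04419 +362.08746]
  H  [-101.60782 +504.80318 +294.00128]
  H  [+0.01997 +0.64554 +1.00000]
B = K⁻¹H; ‖b₁‖=0.938243, ‖b₂‖=0.938242; λ = 2/(‖b₁‖+‖b₂‖) = 1.065823, sign → tz>0 ⇒ λ=+1.065823
r₁ = λ·B[:,0] = (+0.97780,-0.20847,+0.02128); r₂ = λ·B[:,1] = (+0.13696,+0.71264,+0.68803)
r₃ = r₁×r₂ = (-0.15860,-0.66984,+0.72537); SVD([r₁ r₂ r₃]) → R = UVᵀ:
  R  [+0.97780 +0.13696 -0.15860]
  R  [-0.20847 +0.71264 -0.66984]
  R  [+0.02128 +0.68803 +0.72537]
t = (+0.08438, +0.14434, +1.06582) m
tr R = 2.415809; θ = arccos((tr R − 1)/2) = 0.784269 rad = 44.935°
axis k = ((R−Rᵀ)₃₂, (R−Rᵀ)₁₃, (R−Rᵀ)₂₁) / (2 sinθ) = (+0.961243, -0.127337, -0.244534)
rvec = θ·k = (+0.753873, -0.099867, -0.191780)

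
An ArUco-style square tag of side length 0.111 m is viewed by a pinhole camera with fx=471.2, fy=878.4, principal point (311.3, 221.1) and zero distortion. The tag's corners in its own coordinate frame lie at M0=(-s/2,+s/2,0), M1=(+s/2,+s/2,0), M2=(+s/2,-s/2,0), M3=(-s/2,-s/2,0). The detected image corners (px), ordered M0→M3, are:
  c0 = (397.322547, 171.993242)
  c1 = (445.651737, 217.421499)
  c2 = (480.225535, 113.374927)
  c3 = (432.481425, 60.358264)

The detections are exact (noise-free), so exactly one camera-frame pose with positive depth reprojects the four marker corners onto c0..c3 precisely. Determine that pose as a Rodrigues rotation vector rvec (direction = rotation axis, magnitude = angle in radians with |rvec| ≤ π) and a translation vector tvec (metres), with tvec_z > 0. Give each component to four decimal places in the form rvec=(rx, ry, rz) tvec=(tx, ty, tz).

Intrinsics K: fx=471.2, fy=878.4, cx=311.3, cy=221.1
Marker side s = 0.111 m; corners in marker frame (Z=0):
  M0 = (-0.0555, +0.0555, 0)
  M1 = (+0.0555, +0.0555, 0)
  M2 = (+0.0555, -0.0555, 0)
  M3 = (-0.0555, -0.0555, 0)
Detected image corners:
  c0 = (397.322547, 171.993242) px
  c1 = (445.651737, 217.421499) px
  c2 = (480.225535, 113.374927) px
  c3 = (432.481425, 60.358264) px
Planar DLT: solve 8×8 A·h = b for H (H[2,2]=1):
  H  [+658.31833 -198.51141 +439.35056]
  H  [+515.28260 +1007.61916 +142.27645]
  H  [+0.51380 +0.26320 +1.00000]
B = K⁻¹H; ‖b₁‖=1.261650, ‖b₂‖=1.261650; λ = 2/(‖b₁‖+‖b₂‖) = 0.792613, sign → tz>0 ⇒ λ=+0.792613
r₁ = λ·B[:,0] = (+0.83832,+0.36245,+0.40724); r₂ = λ·B[:,1] = (-0.47174,+0.85670,+0.20862)
r₃ = r₁×r₂ = (-0.27327,-0.36700,+0.88917); SVD([r₁ r₂ r₃]) → R = UVᵀ:
  R  [+0.83832 -0.47174 -0.27327]
  R  [+0.36245 +0.85670 -0.36700]
  R  [+0.40724 +0.20862 +0.88917]
t = (+0.21540, -0.07113, +0.79261) m
tr R = 2.584196; θ = arccos((tr R − 1)/2) = 0.656558 rad = 37.618°
axis k = ((R−Rᵀ)₃₂, (R−Rᵀ)₁₃, (R−Rᵀ)₂₁) / (2 sinθ) = (+0.471515, -0.557441, +0.683325)
rvec = θ·k = (+0.309577, -0.365993, +0.448642)

rvec=(0.3096, -0.3660, 0.4486) tvec=(0.2154, -0.0711, 0.7926)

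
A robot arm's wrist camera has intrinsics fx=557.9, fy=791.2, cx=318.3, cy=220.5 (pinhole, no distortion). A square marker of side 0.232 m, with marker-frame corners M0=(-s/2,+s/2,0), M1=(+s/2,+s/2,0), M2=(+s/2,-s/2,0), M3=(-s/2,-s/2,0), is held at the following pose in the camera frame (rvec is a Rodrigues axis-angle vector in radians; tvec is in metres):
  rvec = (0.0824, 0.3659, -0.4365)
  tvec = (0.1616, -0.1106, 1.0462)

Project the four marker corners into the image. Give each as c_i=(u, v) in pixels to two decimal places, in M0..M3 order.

Intrinsics K: fx=557.9, fy=791.2, cx=318.3, cy=220.5
Marker side s = 0.232 m; corners in marker frame (Z=0):
  M0 = (-0.1160, +0.1160, 0)
  M1 = (+0.1160, +0.1160, 0)
  M2 = (+0.1160, -0.1160, 0)
  M3 = (-0.1160, -0.1160, 0)
rvec = (0.0824, 0.3659, -0.4365), |rvec| = θ = 0.57550 rad = 32.974°
Rodrigues: sinθ=0.54426, 1−cosθ=0.16108; R = I + sinθ·[k]× + (1−cosθ)·[k]×²:
    [+0.84222 +0.42746 +0.32854]
    [-0.39814 +0.90403 -0.15560]
    [-0.36353 +0.00025 +0.93158]
t = (0.1616, -0.1106, 1.0462) m
M0: Pc = R·M0+t = (+0.11349, +0.04045, +1.08840); u = 557.9·(+0.11349)/1.08840 + 318.3 = 376.4728, v = 791.2·(+0.04045)/1.08840 + 220.5 = 249.9059
M1: Pc = R·M1+t = (+0.30888, -0.05192, +1.00406); u = 557.9·(+0.30888)/1.00406 + 318.3 = 489.9293, v = 791.2·(-0.05192)/1.00406 + 220.5 = 179.5900
M2: Pc = R·M2+t = (+0.20971, -0.26165, +1.00400); u = 557.9·(+0.20971)/1.00400 + 318.3 = 434.8318, v = 791.2·(-0.26165)/1.00400 + 220.5 = 14.3064
M3: Pc = R·M3+t = (+0.01432, -0.16928, +1.08834); u = 557.9·(+0.01432)/1.08834 + 318.3 = 325.6389, v = 791.2·(-0.16928)/1.08834 + 220.5 = 97.4343

c0=(376.47, 249.91) c1=(489.93, 179.59) c2=(434.83, 14.31) c3=(325.64, 97.43)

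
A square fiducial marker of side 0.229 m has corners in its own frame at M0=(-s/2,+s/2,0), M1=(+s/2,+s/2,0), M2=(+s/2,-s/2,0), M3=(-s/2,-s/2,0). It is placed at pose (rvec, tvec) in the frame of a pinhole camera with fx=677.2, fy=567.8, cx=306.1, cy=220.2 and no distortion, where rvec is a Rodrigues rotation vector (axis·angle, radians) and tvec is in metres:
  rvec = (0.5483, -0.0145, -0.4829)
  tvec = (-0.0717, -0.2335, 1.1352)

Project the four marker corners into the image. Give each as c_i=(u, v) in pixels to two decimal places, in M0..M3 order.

c0=(236.83, 174.39) c1=(352.06, 124.36) c2=(293.35, 23.00) c3=(167.31, 80.74)

Intrinsics K: fx=677.2, fy=567.8, cx=306.1, cy=220.2
Marker side s = 0.229 m; corners in marker frame (Z=0):
  M0 = (-0.1145, +0.1145, 0)
  M1 = (+0.1145, +0.1145, 0)
  M2 = (+0.1145, -0.1145, 0)
  M3 = (-0.1145, -0.1145, 0)
rvec = (0.5483, -0.0145, -0.4829), |rvec| = θ = 0.73078 rad = 41.870°
Rodrigues: sinθ=0.66745, 1−cosθ=0.25534; R = I + sinθ·[k]× + (1−cosθ)·[k]×²:
    [+0.88840 +0.43725 -0.13984]
    [-0.44485 +0.74476 -0.49744]
    [-0.11336 +0.50413 +0.85615]
t = (-0.0717, -0.2335, 1.1352) m
M0: Pc = R·M0+t = (-0.12336, -0.09729, +1.20590); u = 677.2·(-0.12336)/1.20590 + 306.1 = 236.8265, v = 567.8·(-0.09729)/1.20590 + 220.2 = 174.3911
M1: Pc = R·M1+t = (+0.08009, -0.19916, +1.17994); u = 677.2·(+0.08009)/1.17994 + 306.1 = 352.0640, v = 567.8·(-0.19916)/1.17994 + 220.2 = 124.3618
M2: Pc = R·M2+t = (-0.02004, -0.36971, +1.06450); u = 677.2·(-0.02004)/1.06450 + 306.1 = 293.3491, v = 567.8·(-0.36971)/1.06450 + 220.2 = 22.9975
M3: Pc = R·M3+t = (-0.22349, -0.26784, +1.09046); u = 677.2·(-0.22349)/1.09046 + 306.1 = 167.3090, v = 567.8·(-0.26784)/1.09046 + 220.2 = 80.7364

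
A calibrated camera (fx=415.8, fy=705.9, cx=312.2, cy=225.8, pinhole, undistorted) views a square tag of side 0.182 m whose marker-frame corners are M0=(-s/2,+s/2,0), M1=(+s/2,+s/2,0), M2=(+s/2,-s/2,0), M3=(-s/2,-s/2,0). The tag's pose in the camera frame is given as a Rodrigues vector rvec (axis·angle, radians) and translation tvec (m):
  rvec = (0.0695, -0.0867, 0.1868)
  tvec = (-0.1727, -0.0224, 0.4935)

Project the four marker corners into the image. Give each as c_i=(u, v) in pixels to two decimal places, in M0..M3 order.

Intrinsics K: fx=415.8, fy=705.9, cx=312.2, cy=225.8
Marker side s = 0.182 m; corners in marker frame (Z=0):
  M0 = (-0.0910, +0.0910, 0)
  M1 = (+0.0910, +0.0910, 0)
  M2 = (+0.0910, -0.0910, 0)
  M3 = (-0.0910, -0.0910, 0)
rvec = (0.0695, -0.0867, 0.1868), |rvec| = θ = 0.21735 rad = 12.453°
Rodrigues: sinθ=0.21564, 1−cosθ=0.02353; R = I + sinθ·[k]× + (1−cosθ)·[k]×²:
    [+0.97888 -0.18833 -0.07955]
    [+0.18233 +0.98022 -0.07702]
    [+0.09248 +0.06089 +0.99385]
t = (-0.1727, -0.0224, 0.4935) m
M0: Pc = R·M0+t = (-0.27892, +0.05021, +0.49062); u = 415.8·(-0.27892)/0.49062 + 312.2 = 75.8210, v = 705.9·(+0.05021)/0.49062 + 225.8 = 298.0374
M1: Pc = R·M1+t = (-0.10076, +0.08339, +0.50746); u = 415.8·(-0.10076)/0.50746 + 312.2 = 229.6389, v = 705.9·(+0.08339)/0.50746 + 225.8 = 341.8025
M2: Pc = R·M2+t = (-0.06648, -0.09501, +0.49638); u = 415.8·(-0.06648)/0.49638 + 312.2 = 256.5084, v = 705.9·(-0.09501)/0.49638 + 225.8 = 90.6890
M3: Pc = R·M3+t = (-0.24464, -0.12819, +0.47954); u = 415.8·(-0.24464)/0.47954 + 312.2 = 100.0791, v = 705.9·(-0.12819)/0.47954 + 225.8 = 37.0983

c0=(75.82, 298.04) c1=(229.64, 341.80) c2=(256.51, 90.69) c3=(100.08, 37.10)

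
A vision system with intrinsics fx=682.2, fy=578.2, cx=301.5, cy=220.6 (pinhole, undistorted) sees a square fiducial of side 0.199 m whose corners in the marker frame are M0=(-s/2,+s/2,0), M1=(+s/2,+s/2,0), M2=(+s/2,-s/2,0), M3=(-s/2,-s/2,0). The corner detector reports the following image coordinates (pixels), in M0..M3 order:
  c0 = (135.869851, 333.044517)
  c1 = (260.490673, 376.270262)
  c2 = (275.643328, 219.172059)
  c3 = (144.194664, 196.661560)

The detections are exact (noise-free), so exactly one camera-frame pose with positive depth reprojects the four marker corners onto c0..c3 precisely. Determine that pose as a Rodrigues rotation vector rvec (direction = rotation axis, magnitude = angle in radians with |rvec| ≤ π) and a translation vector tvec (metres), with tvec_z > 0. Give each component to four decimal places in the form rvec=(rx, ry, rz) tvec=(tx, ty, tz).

rvec=(0.1203, 0.6268, 0.1318) tvec=(-0.1146, 0.0804, 0.7636)

Intrinsics K: fx=682.2, fy=578.2, cx=301.5, cy=220.6
Marker side s = 0.199 m; corners in marker frame (Z=0):
  M0 = (-0.0995, +0.0995, 0)
  M1 = (+0.0995, +0.0995, 0)
  M2 = (+0.0995, -0.0995, 0)
  M3 = (-0.0995, -0.0995, 0)
Detected image corners:
  c0 = (135.869851, 333.044517) px
  c1 = (260.490673, 376.270262) px
  c2 = (275.643328, 219.172059) px
  c3 = (144.194664, 196.661560) px
Planar DLT: solve 8×8 A·h = b for H (H[2,2]=1):
  H  [+489.21122 -17.12510 +199.13114]
  H  [-45.87570 +789.42111 +281.50599]
  H  [-0.75393 +0.19886 +1.00000]
B = K⁻¹H; ‖b₁‖=1.309566, ‖b₂‖=1.309566; λ = 2/(‖b₁‖+‖b₂‖) = 0.763612, sign → tz>0 ⇒ λ=+0.763612
r₁ = λ·B[:,0] = (+0.80203,+0.15906,-0.57571); r₂ = λ·B[:,1] = (-0.08628,+0.98463,+0.15185)
r₃ = r₁×r₂ = (+0.59102,-0.07212,+0.80343); SVD([r₁ r₂ r₃]) → R = UVᵀ:
  R  [+0.80203 -0.08628 +0.59102]
  R  [+0.15906 +0.98463 -0.07212]
  R  [-0.57571 +0.15185 +0.80343]
t = (-0.11459, +0.08044, +0.76361) m
tr R = 2.590089; θ = arccos((tr R − 1)/2) = 0.651715 rad = 37.341°
axis k = ((R−Rᵀ)₃₂, (R−Rᵀ)₁₃, (R−Rᵀ)₂₁) / (2 sinθ) = (+0.184622, +0.961775, +0.202245)
rvec = θ·k = (+0.120321, +0.626804, +0.131806)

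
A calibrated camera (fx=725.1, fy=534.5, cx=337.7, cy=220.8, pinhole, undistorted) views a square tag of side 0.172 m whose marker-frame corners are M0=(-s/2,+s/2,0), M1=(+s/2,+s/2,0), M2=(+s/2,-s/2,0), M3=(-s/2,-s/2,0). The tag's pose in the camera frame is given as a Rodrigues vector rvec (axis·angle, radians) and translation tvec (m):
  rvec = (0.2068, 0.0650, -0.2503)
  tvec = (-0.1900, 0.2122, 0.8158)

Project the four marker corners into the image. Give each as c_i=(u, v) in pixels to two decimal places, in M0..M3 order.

Intrinsics K: fx=725.1, fy=534.5, cx=337.7, cy=220.8
Marker side s = 0.172 m; corners in marker frame (Z=0):
  M0 = (-0.0860, +0.0860, 0)
  M1 = (+0.0860, +0.0860, 0)
  M2 = (+0.0860, -0.0860, 0)
  M3 = (-0.0860, -0.0860, 0)
rvec = (0.2068, 0.0650, -0.2503), |rvec| = θ = 0.33112 rad = 18.972°
Rodrigues: sinθ=0.32510, 1−cosθ=0.05432; R = I + sinθ·[k]× + (1−cosθ)·[k]×²:
    [+0.96687 +0.25241 +0.03817]
    [-0.23909 +0.94777 -0.21110]
    [-0.08946 +0.19498 +0.97672]
t = (-0.1900, 0.2122, 0.8158) m
M0: Pc = R·M0+t = (-0.25144, +0.31427, +0.84026); u = 725.1·(-0.25144)/0.84026 + 337.7 = 120.7184, v = 534.5·(+0.31427)/0.84026 + 220.8 = 420.7107
M1: Pc = R·M1+t = (-0.08514, +0.27315, +0.82487); u = 725.1·(-0.08514)/0.82487 + 337.7 = 262.8564, v = 534.5·(+0.27315)/0.82487 + 220.8 = 397.7928
M2: Pc = R·M2+t = (-0.12856, +0.11013, +0.79134); u = 725.1·(-0.12856)/0.79134 + 337.7 = 219.9039, v = 534.5·(+0.11013)/0.79134 + 220.8 = 295.1859
M3: Pc = R·M3+t = (-0.29486, +0.15125, +0.80673); u = 725.1·(-0.29486)/0.80673 + 337.7 = 72.6762, v = 534.5·(+0.15125)/0.80673 + 220.8 = 321.0137

c0=(120.72, 420.71) c1=(262.86, 397.79) c2=(219.90, 295.19) c3=(72.68, 321.01)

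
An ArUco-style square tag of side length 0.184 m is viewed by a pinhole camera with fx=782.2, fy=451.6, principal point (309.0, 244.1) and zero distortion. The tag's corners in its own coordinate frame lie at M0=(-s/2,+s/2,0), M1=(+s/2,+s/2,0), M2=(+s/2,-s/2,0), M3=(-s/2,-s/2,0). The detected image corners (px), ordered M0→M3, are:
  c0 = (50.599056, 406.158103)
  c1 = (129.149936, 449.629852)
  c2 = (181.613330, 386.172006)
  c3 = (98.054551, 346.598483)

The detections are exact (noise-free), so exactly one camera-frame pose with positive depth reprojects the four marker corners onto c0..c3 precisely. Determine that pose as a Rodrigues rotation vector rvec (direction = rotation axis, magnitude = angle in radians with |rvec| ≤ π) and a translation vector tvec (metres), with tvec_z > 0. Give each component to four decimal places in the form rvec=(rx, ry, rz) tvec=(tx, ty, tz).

rvec=(-0.0117, 0.5069, 0.4621) tvec=(-0.2922, 0.3941, 1.1670)

Intrinsics K: fx=782.2, fy=451.6, cx=309.0, cy=244.1
Marker side s = 0.184 m; corners in marker frame (Z=0):
  M0 = (-0.0920, +0.0920, 0)
  M1 = (+0.0920, +0.0920, 0)
  M2 = (+0.0920, -0.0920, 0)
  M3 = (-0.0920, -0.0920, 0)
Detected image corners:
  c0 = (50.599056, 406.158103) px
  c1 = (129.149936, 449.629852) px
  c2 = (181.613330, 386.172006) px
  c3 = (98.054551, 346.598483) px
Planar DLT: solve 8×8 A·h = b for H (H[2,2]=1):
  H  [+394.08494 -260.99854 +113.15009]
  H  [+65.58314 +368.52400 +396.61600]
  H  [-0.40330 +0.08720 +1.00000]
B = K⁻¹H; ‖b₁‖=0.856933, ‖b₂‖=0.856933; λ = 2/(‖b₁‖+‖b₂‖) = 1.166952, sign → tz>0 ⇒ λ=+1.166952
r₁ = λ·B[:,0] = (+0.77385,+0.42386,-0.47064); r₂ = λ·B[:,1] = (-0.42958,+0.89728,+0.10176)
r₃ = r₁×r₂ = (+0.46542,+0.12343,+0.87644); SVD([r₁ r₂ r₃]) → R = UVᵀ:
  R  [+0.77385 -0.42958 +0.46542]
  R  [+0.42386 +0.89728 +0.12343]
  R  [-0.47064 +0.10176 +0.87644]
t = (-0.29219, +0.39411, +1.16695) m
tr R = 2.547567; θ = arccos((tr R − 1)/2) = 0.686004 rad = 39.305°
axis k = ((R−Rᵀ)₃₂, (R−Rᵀ)₁₃, (R−Rᵀ)₂₁) / (2 sinθ) = (-0.017107, +0.738859, +0.673642)
rvec = θ·k = (-0.011735, +0.506860, +0.462121)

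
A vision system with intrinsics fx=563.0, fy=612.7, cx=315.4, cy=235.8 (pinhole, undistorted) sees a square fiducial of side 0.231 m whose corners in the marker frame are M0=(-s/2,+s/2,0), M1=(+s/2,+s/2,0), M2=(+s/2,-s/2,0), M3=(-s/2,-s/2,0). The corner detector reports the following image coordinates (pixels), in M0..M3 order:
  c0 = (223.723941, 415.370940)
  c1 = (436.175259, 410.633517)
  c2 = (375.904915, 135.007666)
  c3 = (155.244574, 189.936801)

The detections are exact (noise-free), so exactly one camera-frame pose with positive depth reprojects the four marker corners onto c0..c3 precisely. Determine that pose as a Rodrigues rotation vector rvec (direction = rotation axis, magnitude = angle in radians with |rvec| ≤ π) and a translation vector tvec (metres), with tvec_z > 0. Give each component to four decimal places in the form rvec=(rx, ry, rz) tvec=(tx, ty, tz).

rvec=(0.2716, 0.4246, -0.2098) tvec=(-0.0247, 0.0510, 0.5272)

Intrinsics K: fx=563.0, fy=612.7, cx=315.4, cy=235.8
Marker side s = 0.231 m; corners in marker frame (Z=0):
  M0 = (-0.1155, +0.1155, 0)
  M1 = (+0.1155, +0.1155, 0)
  M2 = (+0.1155, -0.1155, 0)
  M3 = (-0.1155, -0.1155, 0)
Detected image corners:
  c0 = (223.723941, 415.370940) px
  c1 = (436.175259, 410.633517) px
  c2 = (375.904915, 135.007666) px
  c3 = (155.244574, 189.936801) px
Planar DLT: solve 8×8 A·h = b for H (H[2,2]=1):
  H  [+692.83976 +401.69440 +289.03761]
  H  [-359.62233 +1191.52173 +295.04345]
  H  [-0.81876 +0.40749 +1.00000]
B = K⁻¹H; ‖b₁‖=1.896839, ‖b₂‖=1.896839; λ = 2/(‖b₁‖+‖b₂‖) = 0.527193, sign → tz>0 ⇒ λ=+0.527193
r₁ = λ·B[:,0] = (+0.89059,-0.14331,-0.43164); r₂ = λ·B[:,1] = (+0.25580,+0.94256,+0.21483)
r₃ = r₁×r₂ = (+0.37606,-0.30173,+0.87609); SVD([r₁ r₂ r₃]) → R = UVᵀ:
  R  [+0.89059 +0.25580 +0.37606]
  R  [-0.14331 +0.94256 -0.30173]
  R  [-0.43164 +0.21483 +0.87609]
t = (-0.02469, +0.05098, +0.52719) m
tr R = 2.709236; θ = arccos((tr R − 1)/2) = 0.545982 rad = 31.282°
axis k = ((R−Rᵀ)₃₂, (R−Rᵀ)₁₃, (R−Rᵀ)₂₁) / (2 sinθ) = (+0.497403, +0.777750, -0.384311)
rvec = θ·k = (+0.271573, +0.424637, -0.209827)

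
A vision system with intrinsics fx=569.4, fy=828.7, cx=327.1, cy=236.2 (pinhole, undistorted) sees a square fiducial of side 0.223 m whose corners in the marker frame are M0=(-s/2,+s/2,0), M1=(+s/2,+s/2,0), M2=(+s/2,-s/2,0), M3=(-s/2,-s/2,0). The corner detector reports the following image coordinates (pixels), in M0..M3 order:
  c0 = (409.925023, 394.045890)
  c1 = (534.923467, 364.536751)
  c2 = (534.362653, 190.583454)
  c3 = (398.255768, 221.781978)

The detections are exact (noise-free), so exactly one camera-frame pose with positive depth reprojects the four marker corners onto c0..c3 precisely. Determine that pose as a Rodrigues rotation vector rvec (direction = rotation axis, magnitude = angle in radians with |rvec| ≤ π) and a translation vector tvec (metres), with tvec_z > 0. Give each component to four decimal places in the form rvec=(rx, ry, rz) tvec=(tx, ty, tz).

rvec=(0.3703, -0.0508, -0.1503) tvec=(0.2396, 0.0695, 0.9569)

Intrinsics K: fx=569.4, fy=828.7, cx=327.1, cy=236.2
Marker side s = 0.223 m; corners in marker frame (Z=0):
  M0 = (-0.1115, +0.1115, 0)
  M1 = (+0.1115, +0.1115, 0)
  M2 = (+0.1115, -0.1115, 0)
  M3 = (-0.1115, -0.1115, 0)
Detected image corners:
  c0 = (409.925023, 394.045890) px
  c1 = (534.923467, 364.536751) px
  c2 = (534.362653, 190.583454) px
  c3 = (398.255768, 221.781978) px
Planar DLT: solve 8×8 A·h = b for H (H[2,2]=1):
  H  [+595.15492 +205.94474 +469.66350]
  H  [-129.23580 +887.66338 +296.37016]
  H  [+0.02295 +0.38048 +1.00000]
B = K⁻¹H; ‖b₁‖=1.045011, ‖b₂‖=1.045011; λ = 2/(‖b₁‖+‖b₂‖) = 0.956927, sign → tz>0 ⇒ λ=+0.956927
r₁ = λ·B[:,0] = (+0.98759,-0.15549,+0.02196); r₂ = λ·B[:,1] = (+0.13695,+0.92124,+0.36410)
r₃ = r₁×r₂ = (-0.07685,-0.35657,+0.93110); SVD([r₁ r₂ r₃]) → R = UVᵀ:
  R  [+0.98759 +0.13695 -0.07685]
  R  [-0.15549 +0.92124 -0.35657]
  R  [+0.02196 +0.36410 +0.93110]
t = (+0.23959, +0.06948, +0.95693) m
tr R = 2.839933; θ = arccos((tr R − 1)/2) = 0.402801 rad = 23.079°
axis k = ((R−Rᵀ)₃₂, (R−Rᵀ)₁₃, (R−Rᵀ)₂₁) / (2 sinθ) = (+0.919225, -0.126039, -0.373015)
rvec = θ·k = (+0.370265, -0.050769, -0.150251)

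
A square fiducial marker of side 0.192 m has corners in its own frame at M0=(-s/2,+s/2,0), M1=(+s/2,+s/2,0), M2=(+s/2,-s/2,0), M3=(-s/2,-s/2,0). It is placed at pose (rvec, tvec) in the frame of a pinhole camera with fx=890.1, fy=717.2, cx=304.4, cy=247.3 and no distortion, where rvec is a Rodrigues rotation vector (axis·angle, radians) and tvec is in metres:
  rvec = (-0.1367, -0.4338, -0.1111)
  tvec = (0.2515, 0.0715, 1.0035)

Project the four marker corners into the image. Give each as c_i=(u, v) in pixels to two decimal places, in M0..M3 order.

Intrinsics K: fx=890.1, fy=717.2, cx=304.4, cy=247.3
Marker side s = 0.192 m; corners in marker frame (Z=0):
  M0 = (-0.0960, +0.0960, 0)
  M1 = (+0.0960, +0.0960, 0)
  M2 = (+0.0960, -0.0960, 0)
  M3 = (-0.0960, -0.0960, 0)
rvec = (-0.1367, -0.4338, -0.1111), |rvec| = θ = 0.46820 rad = 26.826°
Rodrigues: sinθ=0.45128, 1−cosθ=0.10762; R = I + sinθ·[k]× + (1−cosθ)·[k]×²:
    [+0.90156 +0.13620 -0.41067]
    [-0.07797 +0.98477 +0.15542]
    [+0.42558 -0.10810 +0.89844]
t = (0.2515, 0.0715, 1.0035) m
M0: Pc = R·M0+t = (+0.17803, +0.17352, +0.95227); u = 890.1·(+0.17803)/0.95227 + 304.4 = 470.8036, v = 717.2·(+0.17352)/0.95227 + 247.3 = 377.9888
M1: Pc = R·M1+t = (+0.35112, +0.15855, +1.03398); u = 890.1·(+0.35112)/1.03398 + 304.4 = 606.6653, v = 717.2·(+0.15855)/1.03398 + 247.3 = 357.2768
M2: Pc = R·M2+t = (+0.32497, -0.03052, +1.05473); u = 890.1·(+0.32497)/1.05473 + 304.4 = 578.6491, v = 717.2·(-0.03052)/1.05473 + 247.3 = 226.5449
M3: Pc = R·M3+t = (+0.15188, -0.01555, +0.97302); u = 890.1·(+0.15188)/0.97302 + 304.4 = 443.3327, v = 717.2·(-0.01555)/0.97302 + 247.3 = 235.8367

c0=(470.80, 377.99) c1=(606.67, 357.28) c2=(578.65, 226.54) c3=(443.33, 235.84)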